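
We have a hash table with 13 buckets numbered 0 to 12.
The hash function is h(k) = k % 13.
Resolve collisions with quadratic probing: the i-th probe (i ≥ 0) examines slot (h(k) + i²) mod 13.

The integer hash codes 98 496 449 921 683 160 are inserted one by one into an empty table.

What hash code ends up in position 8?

Insert 98: h=7, slot 7 empty -> index 7.
Insert 496: h=2, slot 2 empty -> index 2.
Insert 449: h=7, slot 7 occupied -> index 8.
Insert 921: h=11, slot 11 empty -> index 11.
Insert 683: h=7, slots 7,8,11 occupied -> index 3.
Insert 160: h=4, slot 4 empty -> index 4.
Table: [∅, ∅, 496, 683, 160, ∅, ∅, 98, 449, ∅, ∅, 921, ∅]

449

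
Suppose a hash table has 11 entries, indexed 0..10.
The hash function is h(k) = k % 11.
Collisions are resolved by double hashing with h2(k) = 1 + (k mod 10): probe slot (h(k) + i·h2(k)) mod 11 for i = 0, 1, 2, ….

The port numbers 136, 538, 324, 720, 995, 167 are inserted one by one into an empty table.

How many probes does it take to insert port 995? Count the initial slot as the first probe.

2

Insert 136: h=4, slot 4 empty => index 4.
Insert 538: h=10, slot 10 empty => index 10.
Insert 324: h=5, slot 5 empty => index 5.
Insert 720: h=5, h2=1, slot 5 occupied => index 6.
Insert 995: h=5, h2=6, slot 5 occupied => index 0.
Insert 167: h=2, slot 2 empty => index 2.
Table: [995, ∅, 167, ∅, 136, 324, 720, ∅, ∅, ∅, 538]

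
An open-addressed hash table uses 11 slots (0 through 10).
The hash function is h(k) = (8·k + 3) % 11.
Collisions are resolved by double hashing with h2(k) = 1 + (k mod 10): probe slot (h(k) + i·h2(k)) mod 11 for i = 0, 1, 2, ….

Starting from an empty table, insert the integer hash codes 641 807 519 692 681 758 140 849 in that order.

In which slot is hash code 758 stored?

4

641: h=5 → slot 5
807: h=2 → slot 2
519: h=8 → slot 8
692: h=6 → slot 6
681: h=6, h2=2, probe 6,8,10 → slot 10
758: h=6, h2=9, probe 6,4 → slot 4
140: h=1 → slot 1
849: h=8, h2=10, probe 8,7 → slot 7
Table: [_, 140, 807, _, 758, 641, 692, 849, 519, _, 681]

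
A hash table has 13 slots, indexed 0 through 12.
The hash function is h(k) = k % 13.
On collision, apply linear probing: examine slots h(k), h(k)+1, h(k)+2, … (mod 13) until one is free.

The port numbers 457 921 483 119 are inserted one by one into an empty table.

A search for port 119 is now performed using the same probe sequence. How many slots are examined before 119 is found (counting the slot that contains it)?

457 hashes to 2; slot 2 is free → place at 2.
921 hashes to 11; slot 11 is free → place at 11.
483 hashes to 2; 2 taken → place at 3.
119 hashes to 2; 2,3 taken → place at 4.
Table: [-, -, 457, 483, 119, -, -, -, -, -, -, 921, -]
Lookup 119: h=2, probe 2,3,4 → found at 4.

3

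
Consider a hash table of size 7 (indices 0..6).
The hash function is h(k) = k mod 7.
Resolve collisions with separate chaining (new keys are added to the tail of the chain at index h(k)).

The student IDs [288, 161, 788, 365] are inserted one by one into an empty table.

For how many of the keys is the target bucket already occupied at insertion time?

Insert 288: h=1, bucket 1 empty -> new chain.
Insert 161: h=0, bucket 0 empty -> new chain.
Insert 788: h=4, bucket 4 empty -> new chain.
Insert 365: h=1, bucket 1 nonempty -> append to chain.
Final buckets:
0: 161
1: 288 -> 365
2: ∅
3: ∅
4: 788
5: ∅
6: ∅

1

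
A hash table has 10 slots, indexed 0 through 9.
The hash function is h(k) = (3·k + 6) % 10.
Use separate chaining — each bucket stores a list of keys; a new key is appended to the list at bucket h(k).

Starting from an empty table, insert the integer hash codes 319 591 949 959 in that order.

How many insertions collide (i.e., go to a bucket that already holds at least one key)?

2

319 -> bucket 3
591 -> bucket 9
949 -> bucket 3 (collision)
959 -> bucket 3 (collision)
Final buckets:
0: —
1: —
2: —
3: 319 -> 949 -> 959
4: —
5: —
6: —
7: —
8: —
9: 591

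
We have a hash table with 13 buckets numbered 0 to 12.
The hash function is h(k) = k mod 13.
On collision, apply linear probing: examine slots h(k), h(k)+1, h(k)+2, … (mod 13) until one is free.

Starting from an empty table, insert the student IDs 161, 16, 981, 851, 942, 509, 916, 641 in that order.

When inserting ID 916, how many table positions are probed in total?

161 hashes to 5; slot 5 is free → place at 5.
16 hashes to 3; slot 3 is free → place at 3.
981 hashes to 6; slot 6 is free → place at 6.
851 hashes to 6; 6 taken → place at 7.
942 hashes to 6; 6,7 taken → place at 8.
509 hashes to 2; slot 2 is free → place at 2.
916 hashes to 6; 6,7,8 taken → place at 9.
641 hashes to 4; slot 4 is free → place at 4.
Table: [—, —, 509, 16, 641, 161, 981, 851, 942, 916, —, —, —]

4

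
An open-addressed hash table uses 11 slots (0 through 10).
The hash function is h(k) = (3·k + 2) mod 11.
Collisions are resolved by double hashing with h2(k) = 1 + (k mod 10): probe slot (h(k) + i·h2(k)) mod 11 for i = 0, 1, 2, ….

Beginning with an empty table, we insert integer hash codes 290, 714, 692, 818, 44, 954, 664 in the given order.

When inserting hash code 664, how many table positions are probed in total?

Insert 290: h=3, slot 3 empty => index 3.
Insert 714: h=10, slot 10 empty => index 10.
Insert 692: h=10, h2=3, slot 10 occupied => index 2.
Insert 818: h=3, h2=9, slot 3 occupied => index 1.
Insert 44: h=2, h2=5, slot 2 occupied => index 7.
Insert 954: h=4, slot 4 empty => index 4.
Insert 664: h=3, h2=5, slot 3 occupied => index 8.
Table: [—, 818, 692, 290, 954, —, —, 44, 664, —, 714]

2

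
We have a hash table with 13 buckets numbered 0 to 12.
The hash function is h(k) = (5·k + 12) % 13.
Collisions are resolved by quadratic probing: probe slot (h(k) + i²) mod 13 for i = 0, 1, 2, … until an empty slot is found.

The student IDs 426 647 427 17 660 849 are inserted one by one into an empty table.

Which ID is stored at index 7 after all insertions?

849

426 hashes to 10; slot 10 is free → place at 10.
647 hashes to 10; 10 taken → place at 11.
427 hashes to 2; slot 2 is free → place at 2.
17 hashes to 6; slot 6 is free → place at 6.
660 hashes to 10; 10,11 taken → place at 1.
849 hashes to 6; 6 taken → place at 7.
Table: [-, 660, 427, -, -, -, 17, 849, -, -, 426, 647, -]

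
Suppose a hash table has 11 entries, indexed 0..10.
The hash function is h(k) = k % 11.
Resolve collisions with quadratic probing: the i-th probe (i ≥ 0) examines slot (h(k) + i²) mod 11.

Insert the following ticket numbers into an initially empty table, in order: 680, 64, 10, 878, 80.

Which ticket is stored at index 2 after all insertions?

878

Insert 680: h=9, slot 9 empty -> index 9.
Insert 64: h=9, slot 9 occupied -> index 10.
Insert 10: h=10, slot 10 occupied -> index 0.
Insert 878: h=9, slots 9,10 occupied -> index 2.
Insert 80: h=3, slot 3 empty -> index 3.
Table: [10, ∅, 878, 80, ∅, ∅, ∅, ∅, ∅, 680, 64]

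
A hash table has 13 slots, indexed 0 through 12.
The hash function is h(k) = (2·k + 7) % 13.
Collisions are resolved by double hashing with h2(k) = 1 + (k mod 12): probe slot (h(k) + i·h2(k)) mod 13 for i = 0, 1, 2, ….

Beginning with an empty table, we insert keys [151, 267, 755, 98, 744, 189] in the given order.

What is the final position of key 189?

151 hashes to 10; slot 10 is free -> place at 10.
267 hashes to 8; slot 8 is free -> place at 8.
755 hashes to 9; slot 9 is free -> place at 9.
98 hashes to 8, h2=3; 8 taken -> place at 11.
744 hashes to 0; slot 0 is free -> place at 0.
189 hashes to 8, h2=10; 8 taken -> place at 5.
Table: [744, ., ., ., ., 189, ., ., 267, 755, 151, 98, .]

5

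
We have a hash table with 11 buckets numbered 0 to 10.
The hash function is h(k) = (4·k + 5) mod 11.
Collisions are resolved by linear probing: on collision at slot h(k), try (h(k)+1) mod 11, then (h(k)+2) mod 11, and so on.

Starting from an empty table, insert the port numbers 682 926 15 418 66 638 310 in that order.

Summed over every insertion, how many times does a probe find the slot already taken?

Insert 682: h=5, slot 5 empty => index 5.
Insert 926: h=2, slot 2 empty => index 2.
Insert 15: h=10, slot 10 empty => index 10.
Insert 418: h=5, slot 5 occupied => index 6.
Insert 66: h=5, slots 5,6 occupied => index 7.
Insert 638: h=5, slots 5,6,7 occupied => index 8.
Insert 310: h=2, slot 2 occupied => index 3.
Table: [∅, ∅, 926, 310, ∅, 682, 418, 66, 638, ∅, 15]

7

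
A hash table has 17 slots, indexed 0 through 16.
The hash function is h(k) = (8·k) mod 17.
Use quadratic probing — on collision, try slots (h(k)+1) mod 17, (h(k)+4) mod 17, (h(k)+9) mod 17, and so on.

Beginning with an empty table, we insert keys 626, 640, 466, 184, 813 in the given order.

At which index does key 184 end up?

11

626: h=10 -> slot 10
640: h=3 -> slot 3
466: h=5 -> slot 5
184: h=10, probe 10,11 -> slot 11
813: h=10, probe 10,11,14 -> slot 14
Table: [_, _, _, 640, _, 466, _, _, _, _, 626, 184, _, _, 813, _, _]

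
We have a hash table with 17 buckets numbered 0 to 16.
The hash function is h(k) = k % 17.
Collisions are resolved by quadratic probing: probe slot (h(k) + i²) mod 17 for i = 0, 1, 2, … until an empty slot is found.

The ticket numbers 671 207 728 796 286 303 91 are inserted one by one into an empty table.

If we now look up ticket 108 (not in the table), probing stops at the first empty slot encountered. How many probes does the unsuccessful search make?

Insert 671: h=8, slot 8 empty → index 8.
Insert 207: h=3, slot 3 empty → index 3.
Insert 728: h=14, slot 14 empty → index 14.
Insert 796: h=14, slot 14 occupied → index 15.
Insert 286: h=14, slots 14,15 occupied → index 1.
Insert 303: h=14, slots 14,15,1 occupied → index 6.
Insert 91: h=6, slot 6 occupied → index 7.
Table: [_, 286, _, 207, _, _, 303, 91, 671, _, _, _, _, _, 728, 796, _]
Lookup 108: h=6, probe 6,7,10 → slot 10 empty, not found.

3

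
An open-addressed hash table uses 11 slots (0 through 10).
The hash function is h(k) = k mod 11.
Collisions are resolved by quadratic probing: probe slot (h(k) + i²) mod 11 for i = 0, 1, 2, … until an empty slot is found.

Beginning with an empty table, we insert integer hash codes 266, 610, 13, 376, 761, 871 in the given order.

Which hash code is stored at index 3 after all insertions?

13

266: h=2 → slot 2
610: h=5 → slot 5
13: h=2, probe 2,3 → slot 3
376: h=2, probe 2,3,6 → slot 6
761: h=2, probe 2,3,6,0 → slot 0
871: h=2, probe 2,3,6,0,7 → slot 7
Table: [761, ., 266, 13, ., 610, 376, 871, ., ., .]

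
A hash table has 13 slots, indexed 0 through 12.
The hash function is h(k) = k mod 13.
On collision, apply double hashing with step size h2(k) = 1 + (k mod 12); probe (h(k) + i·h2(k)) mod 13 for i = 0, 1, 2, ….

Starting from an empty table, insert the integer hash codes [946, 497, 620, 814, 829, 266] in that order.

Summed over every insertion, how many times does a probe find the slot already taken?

1

Insert 946: h=10, slot 10 empty => index 10.
Insert 497: h=3, slot 3 empty => index 3.
Insert 620: h=9, slot 9 empty => index 9.
Insert 814: h=8, slot 8 empty => index 8.
Insert 829: h=10, h2=2, slot 10 occupied => index 12.
Insert 266: h=6, slot 6 empty => index 6.
Table: [., ., ., 497, ., ., 266, ., 814, 620, 946, ., 829]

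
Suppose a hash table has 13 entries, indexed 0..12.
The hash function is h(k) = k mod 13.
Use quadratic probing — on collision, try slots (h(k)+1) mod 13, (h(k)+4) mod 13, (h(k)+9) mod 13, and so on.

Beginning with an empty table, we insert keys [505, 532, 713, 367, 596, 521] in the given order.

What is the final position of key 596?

7

Insert 505: h=11, slot 11 empty -> index 11.
Insert 532: h=12, slot 12 empty -> index 12.
Insert 713: h=11, slots 11,12 occupied -> index 2.
Insert 367: h=3, slot 3 empty -> index 3.
Insert 596: h=11, slots 11,12,2 occupied -> index 7.
Insert 521: h=1, slot 1 empty -> index 1.
Table: [—, 521, 713, 367, —, —, —, 596, —, —, —, 505, 532]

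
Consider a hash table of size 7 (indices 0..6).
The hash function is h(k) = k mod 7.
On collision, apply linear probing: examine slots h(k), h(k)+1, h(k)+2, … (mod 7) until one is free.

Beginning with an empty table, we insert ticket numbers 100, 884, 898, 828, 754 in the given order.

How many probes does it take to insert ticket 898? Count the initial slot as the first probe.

Insert 100: h=2, slot 2 empty => index 2.
Insert 884: h=2, slot 2 occupied => index 3.
Insert 898: h=2, slots 2,3 occupied => index 4.
Insert 828: h=2, slots 2,3,4 occupied => index 5.
Insert 754: h=5, slot 5 occupied => index 6.
Table: [-, -, 100, 884, 898, 828, 754]

3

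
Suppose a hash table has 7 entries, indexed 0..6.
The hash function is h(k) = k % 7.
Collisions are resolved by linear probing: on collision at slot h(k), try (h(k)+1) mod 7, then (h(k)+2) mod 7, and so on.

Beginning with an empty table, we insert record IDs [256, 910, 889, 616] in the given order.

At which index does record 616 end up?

2

Insert 256: h=4, slot 4 empty -> index 4.
Insert 910: h=0, slot 0 empty -> index 0.
Insert 889: h=0, slot 0 occupied -> index 1.
Insert 616: h=0, slots 0,1 occupied -> index 2.
Table: [910, 889, 616, _, 256, _, _]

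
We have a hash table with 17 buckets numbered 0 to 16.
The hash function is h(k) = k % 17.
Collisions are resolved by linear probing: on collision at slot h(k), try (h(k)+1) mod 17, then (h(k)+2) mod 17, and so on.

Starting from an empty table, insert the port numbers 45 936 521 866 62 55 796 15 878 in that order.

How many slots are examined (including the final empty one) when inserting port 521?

2

Insert 45: h=11, slot 11 empty → index 11.
Insert 936: h=1, slot 1 empty → index 1.
Insert 521: h=11, slot 11 occupied → index 12.
Insert 866: h=16, slot 16 empty → index 16.
Insert 62: h=11, slots 11,12 occupied → index 13.
Insert 55: h=4, slot 4 empty → index 4.
Insert 796: h=14, slot 14 empty → index 14.
Insert 15: h=15, slot 15 empty → index 15.
Insert 878: h=11, slots 11,12,13,14,15,16 occupied → index 0.
Table: [878, 936, ., ., 55, ., ., ., ., ., ., 45, 521, 62, 796, 15, 866]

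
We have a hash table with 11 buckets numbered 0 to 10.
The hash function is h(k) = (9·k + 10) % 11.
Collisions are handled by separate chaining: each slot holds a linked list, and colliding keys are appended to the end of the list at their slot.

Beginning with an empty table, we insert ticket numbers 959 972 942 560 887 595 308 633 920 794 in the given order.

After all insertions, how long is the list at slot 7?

Insert 959: h=6, bucket 6 empty → new chain.
Insert 972: h=2, bucket 2 empty → new chain.
Insert 942: h=7, bucket 7 empty → new chain.
Insert 560: h=1, bucket 1 empty → new chain.
Insert 887: h=7, bucket 7 nonempty → append to chain.
Insert 595: h=8, bucket 8 empty → new chain.
Insert 308: h=10, bucket 10 empty → new chain.
Insert 633: h=9, bucket 9 empty → new chain.
Insert 920: h=7, bucket 7 nonempty → append to chain.
Insert 794: h=6, bucket 6 nonempty → append to chain.
Final buckets:
0: .
1: 560
2: 972
3: .
4: .
5: .
6: 959 -> 794
7: 942 -> 887 -> 920
8: 595
9: 633
10: 308

3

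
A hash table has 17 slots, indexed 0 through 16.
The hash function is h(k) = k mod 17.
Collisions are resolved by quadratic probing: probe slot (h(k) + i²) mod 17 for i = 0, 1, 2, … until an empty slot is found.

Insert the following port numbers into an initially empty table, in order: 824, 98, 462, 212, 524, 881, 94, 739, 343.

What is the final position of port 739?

Insert 824: h=8, slot 8 empty => index 8.
Insert 98: h=13, slot 13 empty => index 13.
Insert 462: h=3, slot 3 empty => index 3.
Insert 212: h=8, slot 8 occupied => index 9.
Insert 524: h=14, slot 14 empty => index 14.
Insert 881: h=14, slot 14 occupied => index 15.
Insert 94: h=9, slot 9 occupied => index 10.
Insert 739: h=8, slots 8,9 occupied => index 12.
Insert 343: h=3, slot 3 occupied => index 4.
Table: [-, -, -, 462, 343, -, -, -, 824, 212, 94, -, 739, 98, 524, 881, -]

12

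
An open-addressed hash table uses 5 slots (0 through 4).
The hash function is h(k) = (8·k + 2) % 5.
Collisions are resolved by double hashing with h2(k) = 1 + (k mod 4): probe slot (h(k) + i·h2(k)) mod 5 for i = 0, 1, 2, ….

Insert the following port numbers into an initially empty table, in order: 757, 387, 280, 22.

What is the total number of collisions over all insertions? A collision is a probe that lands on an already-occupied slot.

757 hashes to 3; slot 3 is free -> place at 3.
387 hashes to 3, h2=4; 3 taken -> place at 2.
280 hashes to 2, h2=1; 2,3 taken -> place at 4.
22 hashes to 3, h2=3; 3 taken -> place at 1.
Table: [., 22, 387, 757, 280]

4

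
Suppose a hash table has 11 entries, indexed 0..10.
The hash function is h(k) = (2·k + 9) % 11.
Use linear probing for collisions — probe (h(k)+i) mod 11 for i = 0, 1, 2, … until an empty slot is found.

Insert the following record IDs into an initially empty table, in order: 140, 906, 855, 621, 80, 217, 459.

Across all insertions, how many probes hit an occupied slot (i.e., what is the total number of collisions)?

140: h=3 => slot 3
906: h=6 => slot 6
855: h=3, probe 3,4 => slot 4
621: h=8 => slot 8
80: h=4, probe 4,5 => slot 5
217: h=3, probe 3,4,5,6,7 => slot 7
459: h=3, probe 3,4,5,6,7,8,9 => slot 9
Table: [_, _, _, 140, 855, 80, 906, 217, 621, 459, _]

12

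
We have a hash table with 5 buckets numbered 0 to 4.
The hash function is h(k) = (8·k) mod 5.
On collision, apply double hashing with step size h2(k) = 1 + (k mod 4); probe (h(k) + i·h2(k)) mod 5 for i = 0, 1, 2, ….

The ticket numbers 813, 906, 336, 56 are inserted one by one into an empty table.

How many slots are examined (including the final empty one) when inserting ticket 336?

813 hashes to 4; slot 4 is free => place at 4.
906 hashes to 3; slot 3 is free => place at 3.
336 hashes to 3, h2=1; 3,4 taken => place at 0.
56 hashes to 3, h2=1; 3,4,0 taken => place at 1.
Table: [336, 56, -, 906, 813]

3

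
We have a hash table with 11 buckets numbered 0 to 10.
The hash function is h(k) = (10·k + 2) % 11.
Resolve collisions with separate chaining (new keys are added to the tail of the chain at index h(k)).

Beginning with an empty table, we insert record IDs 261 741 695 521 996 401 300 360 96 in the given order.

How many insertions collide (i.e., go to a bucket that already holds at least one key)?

261 → bucket 5
741 → bucket 9
695 → bucket 0
521 → bucket 9 (collision)
996 → bucket 7
401 → bucket 8
300 → bucket 10
360 → bucket 5 (collision)
96 → bucket 5 (collision)
Final buckets:
0: 695
1: ∅
2: ∅
3: ∅
4: ∅
5: 261 -> 360 -> 96
6: ∅
7: 996
8: 401
9: 741 -> 521
10: 300

3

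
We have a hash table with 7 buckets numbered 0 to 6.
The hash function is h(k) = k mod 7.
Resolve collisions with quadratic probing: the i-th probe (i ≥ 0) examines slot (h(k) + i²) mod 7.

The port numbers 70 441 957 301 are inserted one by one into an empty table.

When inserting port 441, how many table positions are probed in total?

Insert 70: h=0, slot 0 empty → index 0.
Insert 441: h=0, slot 0 occupied → index 1.
Insert 957: h=5, slot 5 empty → index 5.
Insert 301: h=0, slots 0,1 occupied → index 4.
Table: [70, 441, —, —, 301, 957, —]

2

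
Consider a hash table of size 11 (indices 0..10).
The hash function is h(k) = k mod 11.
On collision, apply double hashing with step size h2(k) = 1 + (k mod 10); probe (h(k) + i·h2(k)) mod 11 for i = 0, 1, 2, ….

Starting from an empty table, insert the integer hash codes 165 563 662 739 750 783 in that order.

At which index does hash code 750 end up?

3

Insert 165: h=0, slot 0 empty → index 0.
Insert 563: h=2, slot 2 empty → index 2.
Insert 662: h=2, h2=3, slot 2 occupied → index 5.
Insert 739: h=2, h2=10, slot 2 occupied → index 1.
Insert 750: h=2, h2=1, slot 2 occupied → index 3.
Insert 783: h=2, h2=4, slot 2 occupied → index 6.
Table: [165, 739, 563, 750, _, 662, 783, _, _, _, _]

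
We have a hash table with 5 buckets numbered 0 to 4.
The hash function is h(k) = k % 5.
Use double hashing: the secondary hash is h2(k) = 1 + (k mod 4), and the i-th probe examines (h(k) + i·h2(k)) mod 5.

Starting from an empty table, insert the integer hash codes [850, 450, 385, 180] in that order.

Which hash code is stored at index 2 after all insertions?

850 hashes to 0; slot 0 is free => place at 0.
450 hashes to 0, h2=3; 0 taken => place at 3.
385 hashes to 0, h2=2; 0 taken => place at 2.
180 hashes to 0, h2=1; 0 taken => place at 1.
Table: [850, 180, 385, 450, -]

385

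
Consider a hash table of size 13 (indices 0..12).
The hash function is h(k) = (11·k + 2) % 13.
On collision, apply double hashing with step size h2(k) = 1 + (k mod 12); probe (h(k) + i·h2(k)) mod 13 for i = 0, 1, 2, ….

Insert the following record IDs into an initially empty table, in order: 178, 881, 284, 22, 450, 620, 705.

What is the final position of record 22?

4

178 hashes to 10; slot 10 is free → place at 10.
881 hashes to 8; slot 8 is free → place at 8.
284 hashes to 6; slot 6 is free → place at 6.
22 hashes to 10, h2=11; 10,8,6 taken → place at 4.
450 hashes to 12; slot 12 is free → place at 12.
620 hashes to 10, h2=9; 10,6 taken → place at 2.
705 hashes to 9; slot 9 is free → place at 9.
Table: [—, —, 620, —, 22, —, 284, —, 881, 705, 178, —, 450]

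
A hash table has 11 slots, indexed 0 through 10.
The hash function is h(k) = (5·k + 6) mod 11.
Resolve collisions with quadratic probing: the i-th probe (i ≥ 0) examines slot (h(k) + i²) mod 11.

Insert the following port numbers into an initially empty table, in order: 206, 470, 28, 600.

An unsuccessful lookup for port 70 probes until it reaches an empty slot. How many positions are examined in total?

206: h=2 -> slot 2
470: h=2, probe 2,3 -> slot 3
28: h=3, probe 3,4 -> slot 4
600: h=3, probe 3,4,7 -> slot 7
Table: [—, —, 206, 470, 28, —, —, 600, —, —, —]
Lookup 70: h=4, probe 4,5 → slot 5 empty, not found.

2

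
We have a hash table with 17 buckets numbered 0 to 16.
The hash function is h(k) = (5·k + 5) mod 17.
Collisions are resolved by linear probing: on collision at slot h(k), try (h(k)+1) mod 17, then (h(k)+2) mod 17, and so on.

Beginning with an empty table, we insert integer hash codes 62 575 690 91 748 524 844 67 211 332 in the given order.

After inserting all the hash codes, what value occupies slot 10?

844

62: h=9 -> slot 9
575: h=7 -> slot 7
690: h=4 -> slot 4
91: h=1 -> slot 1
748: h=5 -> slot 5
524: h=7, probe 7,8 -> slot 8
844: h=9, probe 9,10 -> slot 10
67: h=0 -> slot 0
211: h=6 -> slot 6
332: h=16 -> slot 16
Table: [67, 91, ., ., 690, 748, 211, 575, 524, 62, 844, ., ., ., ., ., 332]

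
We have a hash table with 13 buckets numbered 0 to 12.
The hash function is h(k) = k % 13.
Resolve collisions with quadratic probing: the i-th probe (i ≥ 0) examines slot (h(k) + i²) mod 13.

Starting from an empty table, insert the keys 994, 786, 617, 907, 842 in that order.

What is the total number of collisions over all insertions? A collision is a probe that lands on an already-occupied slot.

6

994: h=6 -> slot 6
786: h=6, probe 6,7 -> slot 7
617: h=6, probe 6,7,10 -> slot 10
907: h=10, probe 10,11 -> slot 11
842: h=10, probe 10,11,1 -> slot 1
Table: [—, 842, —, —, —, —, 994, 786, —, —, 617, 907, —]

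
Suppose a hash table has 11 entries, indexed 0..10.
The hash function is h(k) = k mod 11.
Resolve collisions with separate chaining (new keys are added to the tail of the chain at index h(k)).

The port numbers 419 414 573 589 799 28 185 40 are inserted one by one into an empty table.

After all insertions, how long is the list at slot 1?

419 -> bucket 1
414 -> bucket 7
573 -> bucket 1 (collision)
589 -> bucket 6
799 -> bucket 7 (collision)
28 -> bucket 6 (collision)
185 -> bucket 9
40 -> bucket 7 (collision)
Final buckets:
0: —
1: 419 -> 573
2: —
3: —
4: —
5: —
6: 589 -> 28
7: 414 -> 799 -> 40
8: —
9: 185
10: —

2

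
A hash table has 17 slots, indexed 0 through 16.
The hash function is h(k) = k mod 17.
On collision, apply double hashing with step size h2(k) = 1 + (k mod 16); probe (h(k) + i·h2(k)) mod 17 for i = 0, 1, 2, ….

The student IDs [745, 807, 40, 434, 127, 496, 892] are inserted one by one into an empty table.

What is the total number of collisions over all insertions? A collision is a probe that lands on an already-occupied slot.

2

Insert 745: h=14, slot 14 empty -> index 14.
Insert 807: h=8, slot 8 empty -> index 8.
Insert 40: h=6, slot 6 empty -> index 6.
Insert 434: h=9, slot 9 empty -> index 9.
Insert 127: h=8, h2=16, slot 8 occupied -> index 7.
Insert 496: h=3, slot 3 empty -> index 3.
Insert 892: h=8, h2=13, slot 8 occupied -> index 4.
Table: [—, —, —, 496, 892, —, 40, 127, 807, 434, —, —, —, —, 745, —, —]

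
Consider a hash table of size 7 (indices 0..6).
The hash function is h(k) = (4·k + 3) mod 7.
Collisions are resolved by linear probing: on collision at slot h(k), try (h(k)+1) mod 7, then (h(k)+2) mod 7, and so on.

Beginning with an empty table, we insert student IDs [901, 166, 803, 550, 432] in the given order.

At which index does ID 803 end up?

4

901 hashes to 2; slot 2 is free -> place at 2.
166 hashes to 2; 2 taken -> place at 3.
803 hashes to 2; 2,3 taken -> place at 4.
550 hashes to 5; slot 5 is free -> place at 5.
432 hashes to 2; 2,3,4,5 taken -> place at 6.
Table: [∅, ∅, 901, 166, 803, 550, 432]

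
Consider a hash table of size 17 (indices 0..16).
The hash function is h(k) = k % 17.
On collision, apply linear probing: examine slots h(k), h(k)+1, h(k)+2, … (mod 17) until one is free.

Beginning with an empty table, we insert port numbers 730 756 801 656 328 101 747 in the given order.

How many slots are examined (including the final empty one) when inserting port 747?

730 hashes to 16; slot 16 is free => place at 16.
756 hashes to 8; slot 8 is free => place at 8.
801 hashes to 2; slot 2 is free => place at 2.
656 hashes to 10; slot 10 is free => place at 10.
328 hashes to 5; slot 5 is free => place at 5.
101 hashes to 16; 16 taken => place at 0.
747 hashes to 16; 16,0 taken => place at 1.
Table: [101, 747, 801, ∅, ∅, 328, ∅, ∅, 756, ∅, 656, ∅, ∅, ∅, ∅, ∅, 730]

3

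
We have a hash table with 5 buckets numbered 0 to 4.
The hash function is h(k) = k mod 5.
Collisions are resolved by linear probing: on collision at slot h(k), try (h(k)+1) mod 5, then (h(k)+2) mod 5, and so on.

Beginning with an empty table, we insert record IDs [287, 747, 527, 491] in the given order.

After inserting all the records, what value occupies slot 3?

287 hashes to 2; slot 2 is free → place at 2.
747 hashes to 2; 2 taken → place at 3.
527 hashes to 2; 2,3 taken → place at 4.
491 hashes to 1; slot 1 is free → place at 1.
Table: [—, 491, 287, 747, 527]

747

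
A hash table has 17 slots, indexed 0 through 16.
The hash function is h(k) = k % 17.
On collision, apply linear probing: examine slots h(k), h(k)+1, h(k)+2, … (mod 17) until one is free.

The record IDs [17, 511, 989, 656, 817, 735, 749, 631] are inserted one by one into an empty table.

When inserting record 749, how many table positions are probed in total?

5

17 hashes to 0; slot 0 is free -> place at 0.
511 hashes to 1; slot 1 is free -> place at 1.
989 hashes to 3; slot 3 is free -> place at 3.
656 hashes to 10; slot 10 is free -> place at 10.
817 hashes to 1; 1 taken -> place at 2.
735 hashes to 4; slot 4 is free -> place at 4.
749 hashes to 1; 1,2,3,4 taken -> place at 5.
631 hashes to 2; 2,3,4,5 taken -> place at 6.
Table: [17, 511, 817, 989, 735, 749, 631, _, _, _, 656, _, _, _, _, _, _]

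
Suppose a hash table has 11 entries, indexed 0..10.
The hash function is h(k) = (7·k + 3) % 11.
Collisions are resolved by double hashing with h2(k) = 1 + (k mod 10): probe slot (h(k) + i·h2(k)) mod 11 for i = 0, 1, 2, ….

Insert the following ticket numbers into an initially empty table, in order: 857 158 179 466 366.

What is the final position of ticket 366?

1

857: h=7 → slot 7
158: h=9 → slot 9
179: h=2 → slot 2
466: h=9, h2=7, probe 9,5 → slot 5
366: h=2, h2=7, probe 2,9,5,1 → slot 1
Table: [., 366, 179, ., ., 466, ., 857, ., 158, .]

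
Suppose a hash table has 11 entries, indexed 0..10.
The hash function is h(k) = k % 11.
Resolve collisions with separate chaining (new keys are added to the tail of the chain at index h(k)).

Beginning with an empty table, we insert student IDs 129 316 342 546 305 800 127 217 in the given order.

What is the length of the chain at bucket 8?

5

Insert 129: h=8, bucket 8 empty → new chain.
Insert 316: h=8, bucket 8 nonempty → append to chain.
Insert 342: h=1, bucket 1 empty → new chain.
Insert 546: h=7, bucket 7 empty → new chain.
Insert 305: h=8, bucket 8 nonempty → append to chain.
Insert 800: h=8, bucket 8 nonempty → append to chain.
Insert 127: h=6, bucket 6 empty → new chain.
Insert 217: h=8, bucket 8 nonempty → append to chain.
Final buckets:
0: .
1: 342
2: .
3: .
4: .
5: .
6: 127
7: 546
8: 129 -> 316 -> 305 -> 800 -> 217
9: .
10: .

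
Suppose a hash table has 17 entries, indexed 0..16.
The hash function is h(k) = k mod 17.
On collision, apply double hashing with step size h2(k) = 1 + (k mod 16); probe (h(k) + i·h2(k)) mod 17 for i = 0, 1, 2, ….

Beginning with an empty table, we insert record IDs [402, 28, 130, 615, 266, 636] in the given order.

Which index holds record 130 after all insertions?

Insert 402: h=11, slot 11 empty → index 11.
Insert 28: h=11, h2=13, slot 11 occupied → index 7.
Insert 130: h=11, h2=3, slot 11 occupied → index 14.
Insert 615: h=3, slot 3 empty → index 3.
Insert 266: h=11, h2=11, slot 11 occupied → index 5.
Insert 636: h=7, h2=13, slots 7,3 occupied → index 16.
Table: [., ., ., 615, ., 266, ., 28, ., ., ., 402, ., ., 130, ., 636]

14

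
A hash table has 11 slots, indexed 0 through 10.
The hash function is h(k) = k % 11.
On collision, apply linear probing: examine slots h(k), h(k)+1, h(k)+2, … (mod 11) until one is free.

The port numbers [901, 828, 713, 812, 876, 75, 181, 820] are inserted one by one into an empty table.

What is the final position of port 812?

0

901 hashes to 10; slot 10 is free => place at 10.
828 hashes to 3; slot 3 is free => place at 3.
713 hashes to 9; slot 9 is free => place at 9.
812 hashes to 9; 9,10 taken => place at 0.
876 hashes to 7; slot 7 is free => place at 7.
75 hashes to 9; 9,10,0 taken => place at 1.
181 hashes to 5; slot 5 is free => place at 5.
820 hashes to 6; slot 6 is free => place at 6.
Table: [812, 75, ∅, 828, ∅, 181, 820, 876, ∅, 713, 901]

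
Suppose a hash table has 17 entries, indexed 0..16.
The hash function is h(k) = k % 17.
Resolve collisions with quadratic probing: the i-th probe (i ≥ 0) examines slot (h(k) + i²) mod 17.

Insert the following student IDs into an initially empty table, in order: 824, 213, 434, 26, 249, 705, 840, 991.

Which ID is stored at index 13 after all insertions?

824: h=8 -> slot 8
213: h=9 -> slot 9
434: h=9, probe 9,10 -> slot 10
26: h=9, probe 9,10,13 -> slot 13
249: h=11 -> slot 11
705: h=8, probe 8,9,12 -> slot 12
840: h=7 -> slot 7
991: h=5 -> slot 5
Table: [., ., ., ., ., 991, ., 840, 824, 213, 434, 249, 705, 26, ., ., .]

26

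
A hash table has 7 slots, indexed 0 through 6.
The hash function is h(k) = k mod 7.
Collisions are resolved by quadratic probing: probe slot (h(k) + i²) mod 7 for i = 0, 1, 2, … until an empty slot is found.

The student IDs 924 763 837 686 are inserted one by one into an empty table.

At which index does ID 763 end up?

Insert 924: h=0, slot 0 empty => index 0.
Insert 763: h=0, slot 0 occupied => index 1.
Insert 837: h=4, slot 4 empty => index 4.
Insert 686: h=0, slots 0,1,4 occupied => index 2.
Table: [924, 763, 686, _, 837, _, _]

1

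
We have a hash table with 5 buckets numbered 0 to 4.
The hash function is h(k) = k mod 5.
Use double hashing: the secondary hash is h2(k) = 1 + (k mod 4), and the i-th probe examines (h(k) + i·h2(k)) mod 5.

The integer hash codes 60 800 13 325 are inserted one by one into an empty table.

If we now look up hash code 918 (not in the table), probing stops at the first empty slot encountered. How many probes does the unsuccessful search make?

3

60: h=0 -> slot 0
800: h=0, h2=1, probe 0,1 -> slot 1
13: h=3 -> slot 3
325: h=0, h2=2, probe 0,2 -> slot 2
Table: [60, 800, 325, 13, _]
Lookup 918: h=3, h2=3, probe 3,1,4 → slot 4 empty, not found.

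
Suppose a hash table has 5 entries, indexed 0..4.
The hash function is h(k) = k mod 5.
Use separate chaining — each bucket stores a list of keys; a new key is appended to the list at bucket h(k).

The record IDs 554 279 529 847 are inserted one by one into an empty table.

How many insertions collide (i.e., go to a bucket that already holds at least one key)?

554 → bucket 4
279 → bucket 4 (collision)
529 → bucket 4 (collision)
847 → bucket 2
Final buckets:
0: ∅
1: ∅
2: 847
3: ∅
4: 554 -> 279 -> 529

2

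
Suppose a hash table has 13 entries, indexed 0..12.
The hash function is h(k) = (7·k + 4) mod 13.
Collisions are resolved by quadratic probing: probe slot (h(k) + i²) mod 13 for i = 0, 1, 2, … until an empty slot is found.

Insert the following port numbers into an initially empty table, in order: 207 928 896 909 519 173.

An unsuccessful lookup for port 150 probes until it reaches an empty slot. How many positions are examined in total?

2

207: h=10 -> slot 10
928: h=0 -> slot 0
896: h=10, probe 10,11 -> slot 11
909: h=10, probe 10,11,1 -> slot 1
519: h=10, probe 10,11,1,6 -> slot 6
173: h=6, probe 6,7 -> slot 7
Table: [928, 909, ., ., ., ., 519, 173, ., ., 207, 896, .]
Lookup 150: h=1, probe 1,2 → slot 2 empty, not found.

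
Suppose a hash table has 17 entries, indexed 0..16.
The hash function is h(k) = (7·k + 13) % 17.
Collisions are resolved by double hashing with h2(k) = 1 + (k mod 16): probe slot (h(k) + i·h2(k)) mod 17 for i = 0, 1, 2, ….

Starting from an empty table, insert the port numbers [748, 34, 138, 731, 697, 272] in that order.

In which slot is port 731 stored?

8

748 hashes to 13; slot 13 is free -> place at 13.
34 hashes to 13, h2=3; 13 taken -> place at 16.
138 hashes to 10; slot 10 is free -> place at 10.
731 hashes to 13, h2=12; 13 taken -> place at 8.
697 hashes to 13, h2=10; 13 taken -> place at 6.
272 hashes to 13, h2=1; 13 taken -> place at 14.
Table: [—, —, —, —, —, —, 697, —, 731, —, 138, —, —, 748, 272, —, 34]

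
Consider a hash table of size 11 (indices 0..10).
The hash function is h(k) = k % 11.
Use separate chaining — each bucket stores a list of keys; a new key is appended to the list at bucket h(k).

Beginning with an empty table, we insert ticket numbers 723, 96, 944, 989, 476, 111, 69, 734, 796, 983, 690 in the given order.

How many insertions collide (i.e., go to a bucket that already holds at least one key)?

Insert 723: h=8, bucket 8 empty → new chain.
Insert 96: h=8, bucket 8 nonempty → append to chain.
Insert 944: h=9, bucket 9 empty → new chain.
Insert 989: h=10, bucket 10 empty → new chain.
Insert 476: h=3, bucket 3 empty → new chain.
Insert 111: h=1, bucket 1 empty → new chain.
Insert 69: h=3, bucket 3 nonempty → append to chain.
Insert 734: h=8, bucket 8 nonempty → append to chain.
Insert 796: h=4, bucket 4 empty → new chain.
Insert 983: h=4, bucket 4 nonempty → append to chain.
Insert 690: h=8, bucket 8 nonempty → append to chain.
Final buckets:
0: ∅
1: 111
2: ∅
3: 476 -> 69
4: 796 -> 983
5: ∅
6: ∅
7: ∅
8: 723 -> 96 -> 734 -> 690
9: 944
10: 989

5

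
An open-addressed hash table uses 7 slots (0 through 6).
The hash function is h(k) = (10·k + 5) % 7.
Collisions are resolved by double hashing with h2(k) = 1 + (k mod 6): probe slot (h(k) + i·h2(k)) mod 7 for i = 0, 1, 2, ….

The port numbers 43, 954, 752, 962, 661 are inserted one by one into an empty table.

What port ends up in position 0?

43 hashes to 1; slot 1 is free -> place at 1.
954 hashes to 4; slot 4 is free -> place at 4.
752 hashes to 0; slot 0 is free -> place at 0.
962 hashes to 0, h2=3; 0 taken -> place at 3.
661 hashes to 0, h2=2; 0 taken -> place at 2.
Table: [752, 43, 661, 962, 954, -, -]

752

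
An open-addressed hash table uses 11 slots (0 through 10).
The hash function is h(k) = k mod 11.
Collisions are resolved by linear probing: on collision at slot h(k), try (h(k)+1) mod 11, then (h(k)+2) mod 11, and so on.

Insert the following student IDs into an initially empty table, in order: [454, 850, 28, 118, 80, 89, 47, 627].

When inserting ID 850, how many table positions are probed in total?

Insert 454: h=3, slot 3 empty => index 3.
Insert 850: h=3, slot 3 occupied => index 4.
Insert 28: h=6, slot 6 empty => index 6.
Insert 118: h=8, slot 8 empty => index 8.
Insert 80: h=3, slots 3,4 occupied => index 5.
Insert 89: h=1, slot 1 empty => index 1.
Insert 47: h=3, slots 3,4,5,6 occupied => index 7.
Insert 627: h=0, slot 0 empty => index 0.
Table: [627, 89, —, 454, 850, 80, 28, 47, 118, —, —]

2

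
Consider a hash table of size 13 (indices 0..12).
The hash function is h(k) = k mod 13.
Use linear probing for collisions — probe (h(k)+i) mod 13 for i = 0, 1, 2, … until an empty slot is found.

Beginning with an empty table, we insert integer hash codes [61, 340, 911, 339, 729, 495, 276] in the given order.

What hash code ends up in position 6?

61: h=9 -> slot 9
340: h=2 -> slot 2
911: h=1 -> slot 1
339: h=1, probe 1,2,3 -> slot 3
729: h=1, probe 1,2,3,4 -> slot 4
495: h=1, probe 1,2,3,4,5 -> slot 5
276: h=3, probe 3,4,5,6 -> slot 6
Table: [—, 911, 340, 339, 729, 495, 276, —, —, 61, —, —, —]

276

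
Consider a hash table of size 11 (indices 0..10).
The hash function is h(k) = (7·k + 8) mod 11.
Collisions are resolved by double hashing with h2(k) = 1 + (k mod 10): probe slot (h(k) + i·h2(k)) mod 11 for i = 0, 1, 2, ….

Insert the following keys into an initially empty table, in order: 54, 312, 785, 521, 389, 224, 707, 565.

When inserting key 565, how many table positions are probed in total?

3

54: h=1 → slot 1
312: h=3 → slot 3
785: h=3, h2=6, probe 3,9 → slot 9
521: h=3, h2=2, probe 3,5 → slot 5
389: h=3, h2=10, probe 3,2 → slot 2
224: h=3, h2=5, probe 3,8 → slot 8
707: h=7 → slot 7
565: h=3, h2=6, probe 3,9,4 → slot 4
Table: [_, 54, 389, 312, 565, 521, _, 707, 224, 785, _]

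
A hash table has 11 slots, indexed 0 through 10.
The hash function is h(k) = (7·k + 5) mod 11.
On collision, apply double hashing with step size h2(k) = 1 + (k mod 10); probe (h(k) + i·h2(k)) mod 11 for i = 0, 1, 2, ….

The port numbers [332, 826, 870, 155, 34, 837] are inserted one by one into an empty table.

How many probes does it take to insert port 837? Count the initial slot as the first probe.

332 hashes to 8; slot 8 is free -> place at 8.
826 hashes to 1; slot 1 is free -> place at 1.
870 hashes to 1, h2=1; 1 taken -> place at 2.
155 hashes to 1, h2=6; 1 taken -> place at 7.
34 hashes to 1, h2=5; 1 taken -> place at 6.
837 hashes to 1, h2=8; 1 taken -> place at 9.
Table: [., 826, 870, ., ., ., 34, 155, 332, 837, .]

2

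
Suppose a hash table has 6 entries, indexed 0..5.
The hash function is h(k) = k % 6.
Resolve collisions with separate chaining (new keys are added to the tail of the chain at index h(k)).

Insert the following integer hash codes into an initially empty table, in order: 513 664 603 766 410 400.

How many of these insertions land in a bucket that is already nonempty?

3

Insert 513: h=3, bucket 3 empty → new chain.
Insert 664: h=4, bucket 4 empty → new chain.
Insert 603: h=3, bucket 3 nonempty → append to chain.
Insert 766: h=4, bucket 4 nonempty → append to chain.
Insert 410: h=2, bucket 2 empty → new chain.
Insert 400: h=4, bucket 4 nonempty → append to chain.
Final buckets:
0: ∅
1: ∅
2: 410
3: 513 -> 603
4: 664 -> 766 -> 400
5: ∅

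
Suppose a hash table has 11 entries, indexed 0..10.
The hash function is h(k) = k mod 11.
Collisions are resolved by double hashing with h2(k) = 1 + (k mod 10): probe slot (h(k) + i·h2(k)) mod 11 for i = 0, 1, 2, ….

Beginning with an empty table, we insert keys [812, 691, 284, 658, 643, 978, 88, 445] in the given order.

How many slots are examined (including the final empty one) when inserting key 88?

6

812: h=9 → slot 9
691: h=9, h2=2, probe 9,0 → slot 0
284: h=9, h2=5, probe 9,3 → slot 3
658: h=9, h2=9, probe 9,7 → slot 7
643: h=5 → slot 5
978: h=10 → slot 10
88: h=0, h2=9, probe 0,9,7,5,3,1 → slot 1
445: h=5, h2=6, probe 5,0,6 → slot 6
Table: [691, 88, ∅, 284, ∅, 643, 445, 658, ∅, 812, 978]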